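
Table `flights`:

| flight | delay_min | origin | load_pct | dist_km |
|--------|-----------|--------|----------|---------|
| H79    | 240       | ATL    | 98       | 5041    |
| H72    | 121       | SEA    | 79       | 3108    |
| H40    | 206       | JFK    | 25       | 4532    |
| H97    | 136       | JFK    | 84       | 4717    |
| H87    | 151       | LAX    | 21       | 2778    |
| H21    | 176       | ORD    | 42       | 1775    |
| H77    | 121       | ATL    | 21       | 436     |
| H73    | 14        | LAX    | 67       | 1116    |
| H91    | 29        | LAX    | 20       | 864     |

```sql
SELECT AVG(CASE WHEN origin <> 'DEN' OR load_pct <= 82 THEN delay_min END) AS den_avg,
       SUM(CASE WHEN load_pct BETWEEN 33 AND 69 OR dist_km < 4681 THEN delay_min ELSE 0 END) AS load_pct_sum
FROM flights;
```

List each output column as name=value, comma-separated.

[den_avg: origin <> 'DEN' OR load_pct <= 82]
flight=H79: ✓ → 240
flight=H72: ✓ → 121
flight=H40: ✓ → 206
flight=H97: ✓ → 136
flight=H87: ✓ → 151
flight=H21: ✓ → 176
flight=H77: ✓ → 121
flight=H73: ✓ → 14
flight=H91: ✓ → 29
den_avg = (240 + 121 + 206 + 136 + 151 + 176 + 121 + 14 + 29) / 9 = 132.6666666667
—
[load_pct_sum: load_pct BETWEEN 33 AND 69 OR dist_km < 4681]
flight=H79: ✗
flight=H72: ✓ → 121
flight=H40: ✓ → 206
flight=H97: ✗
flight=H87: ✓ → 151
flight=H21: ✓ → 176
flight=H77: ✓ → 121
flight=H73: ✓ → 14
flight=H91: ✓ → 29
load_pct_sum = 121 + 206 + 151 + 176 + 121 + 14 + 29 = 818

den_avg=132.6666666667, load_pct_sum=818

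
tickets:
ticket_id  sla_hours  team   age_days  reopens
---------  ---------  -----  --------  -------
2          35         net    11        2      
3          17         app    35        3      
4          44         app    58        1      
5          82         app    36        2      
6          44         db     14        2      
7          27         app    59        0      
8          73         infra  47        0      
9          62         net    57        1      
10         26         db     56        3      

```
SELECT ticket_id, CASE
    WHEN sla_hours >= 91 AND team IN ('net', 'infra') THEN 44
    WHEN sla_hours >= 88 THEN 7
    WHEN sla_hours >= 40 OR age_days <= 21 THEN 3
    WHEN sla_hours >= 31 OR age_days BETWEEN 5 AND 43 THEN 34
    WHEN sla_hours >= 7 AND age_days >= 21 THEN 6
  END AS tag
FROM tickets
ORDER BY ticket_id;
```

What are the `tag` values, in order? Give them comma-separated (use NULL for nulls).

ticket_id=2: sla_hours >= 40 OR age_days <= 21 → 3
ticket_id=3: sla_hours >= 31 OR age_days BETWEEN 5 AND 43 → 34
ticket_id=4: sla_hours >= 40 OR age_days <= 21 → 3
ticket_id=5: sla_hours >= 40 OR age_days <= 21 → 3
ticket_id=6: sla_hours >= 40 OR age_days <= 21 → 3
ticket_id=7: sla_hours >= 7 AND age_days >= 21 → 6
ticket_id=8: sla_hours >= 40 OR age_days <= 21 → 3
ticket_id=9: sla_hours >= 40 OR age_days <= 21 → 3
ticket_id=10: sla_hours >= 7 AND age_days >= 21 → 6

3, 34, 3, 3, 3, 6, 3, 3, 6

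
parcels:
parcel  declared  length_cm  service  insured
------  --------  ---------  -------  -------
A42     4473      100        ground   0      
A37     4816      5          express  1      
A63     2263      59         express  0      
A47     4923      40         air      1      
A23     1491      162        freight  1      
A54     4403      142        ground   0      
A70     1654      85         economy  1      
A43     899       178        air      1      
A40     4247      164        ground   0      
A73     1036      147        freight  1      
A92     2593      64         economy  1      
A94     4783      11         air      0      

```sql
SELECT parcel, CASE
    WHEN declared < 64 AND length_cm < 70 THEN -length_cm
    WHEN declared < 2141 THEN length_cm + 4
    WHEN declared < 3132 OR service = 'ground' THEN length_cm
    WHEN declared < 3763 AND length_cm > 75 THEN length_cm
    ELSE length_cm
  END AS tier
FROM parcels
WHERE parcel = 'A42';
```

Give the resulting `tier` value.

100

parcel = A42: declared=4473, length_cm=100, service=ground, insured=0.
declared < 64 AND length_cm < 70 → false
declared < 2141 → false
declared < 3132 OR service = 'ground' → true → 100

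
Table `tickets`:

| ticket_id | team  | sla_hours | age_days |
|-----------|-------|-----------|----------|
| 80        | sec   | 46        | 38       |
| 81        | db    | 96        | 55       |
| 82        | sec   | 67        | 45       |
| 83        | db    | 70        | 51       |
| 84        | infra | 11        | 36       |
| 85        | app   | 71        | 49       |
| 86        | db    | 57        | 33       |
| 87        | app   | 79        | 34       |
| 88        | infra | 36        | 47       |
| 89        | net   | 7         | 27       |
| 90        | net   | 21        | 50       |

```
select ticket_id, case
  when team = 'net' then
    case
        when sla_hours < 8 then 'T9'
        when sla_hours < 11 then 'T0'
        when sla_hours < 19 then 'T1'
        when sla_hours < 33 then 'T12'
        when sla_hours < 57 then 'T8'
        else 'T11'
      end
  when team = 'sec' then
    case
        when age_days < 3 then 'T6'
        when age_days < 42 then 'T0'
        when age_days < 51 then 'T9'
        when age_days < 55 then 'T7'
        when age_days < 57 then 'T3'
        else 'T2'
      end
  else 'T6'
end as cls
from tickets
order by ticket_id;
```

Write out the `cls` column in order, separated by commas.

T0, T6, T9, T6, T6, T6, T6, T6, T6, T9, T12

ticket_id=80: team='sec' → inner[age_days < 42] → T0
ticket_id=81: team='db' → outer ELSE → T6
ticket_id=82: team='sec' → inner[age_days < 51] → T9
ticket_id=83: team='db' → outer ELSE → T6
ticket_id=84: team='infra' → outer ELSE → T6
ticket_id=85: team='app' → outer ELSE → T6
ticket_id=86: team='db' → outer ELSE → T6
ticket_id=87: team='app' → outer ELSE → T6
ticket_id=88: team='infra' → outer ELSE → T6
ticket_id=89: team='net' → inner[sla_hours < 8] → T9
ticket_id=90: team='net' → inner[sla_hours < 33] → T12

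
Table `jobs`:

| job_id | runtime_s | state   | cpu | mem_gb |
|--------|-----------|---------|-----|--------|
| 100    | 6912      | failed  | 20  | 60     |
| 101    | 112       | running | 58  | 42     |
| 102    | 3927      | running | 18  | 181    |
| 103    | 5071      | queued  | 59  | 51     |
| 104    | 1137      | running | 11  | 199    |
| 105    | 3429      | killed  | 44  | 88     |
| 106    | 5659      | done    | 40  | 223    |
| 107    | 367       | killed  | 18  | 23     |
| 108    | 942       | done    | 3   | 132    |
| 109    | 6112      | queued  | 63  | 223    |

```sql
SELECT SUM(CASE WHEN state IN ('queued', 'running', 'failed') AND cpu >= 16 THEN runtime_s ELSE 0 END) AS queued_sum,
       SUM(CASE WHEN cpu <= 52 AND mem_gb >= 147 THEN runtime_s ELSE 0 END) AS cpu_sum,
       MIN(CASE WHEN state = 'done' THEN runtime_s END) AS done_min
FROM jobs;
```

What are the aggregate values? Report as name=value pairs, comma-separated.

queued_sum=22134, cpu_sum=10723, done_min=942

[queued_sum: state IN ('queued', 'running', 'failed') AND cpu >= 16]
job_id=100: ✓ → 6912
job_id=101: ✓ → 112
job_id=102: ✓ → 3927
job_id=103: ✓ → 5071
job_id=104: ✗
job_id=105: ✗
job_id=106: ✗
job_id=107: ✗
job_id=108: ✗
job_id=109: ✓ → 6112
queued_sum = 6912 + 112 + 3927 + 5071 + 6112 = 22134
—
[cpu_sum: cpu <= 52 AND mem_gb >= 147]
job_id=100: ✗
job_id=101: ✗
job_id=102: ✓ → 3927
job_id=103: ✗
job_id=104: ✓ → 1137
job_id=105: ✗
job_id=106: ✓ → 5659
job_id=107: ✗
job_id=108: ✗
job_id=109: ✗
cpu_sum = 3927 + 1137 + 5659 = 10723
—
[done_min: state = 'done']
job_id=100: ✗
job_id=101: ✗
job_id=102: ✗
job_id=103: ✗
job_id=104: ✗
job_id=105: ✗
job_id=106: ✓ → 5659
job_id=107: ✗
job_id=108: ✓ → 942
job_id=109: ✗
done_min = MIN(5659, 942) = 942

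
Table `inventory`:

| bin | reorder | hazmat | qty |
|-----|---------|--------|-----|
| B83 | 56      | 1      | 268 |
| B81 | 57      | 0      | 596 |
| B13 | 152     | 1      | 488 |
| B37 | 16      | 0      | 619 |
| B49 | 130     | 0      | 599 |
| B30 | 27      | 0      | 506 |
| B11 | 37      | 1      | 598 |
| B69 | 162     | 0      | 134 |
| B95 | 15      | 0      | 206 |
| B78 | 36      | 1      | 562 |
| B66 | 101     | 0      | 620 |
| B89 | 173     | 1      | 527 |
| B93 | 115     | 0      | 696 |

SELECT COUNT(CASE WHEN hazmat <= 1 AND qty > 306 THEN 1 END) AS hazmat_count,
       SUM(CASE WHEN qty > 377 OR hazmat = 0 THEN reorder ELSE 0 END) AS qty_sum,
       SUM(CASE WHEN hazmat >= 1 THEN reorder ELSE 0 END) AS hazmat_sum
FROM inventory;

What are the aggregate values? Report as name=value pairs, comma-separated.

hazmat_count=10, qty_sum=1021, hazmat_sum=454

[hazmat_count: hazmat <= 1 AND qty > 306]
bin=B83: ✗
bin=B81: ✓ → 1
bin=B13: ✓ → 1
bin=B37: ✓ → 1
bin=B49: ✓ → 1
bin=B30: ✓ → 1
bin=B11: ✓ → 1
bin=B69: ✗
bin=B95: ✗
bin=B78: ✓ → 1
bin=B66: ✓ → 1
bin=B89: ✓ → 1
bin=B93: ✓ → 1
hazmat_count = COUNT(1, 1, 1, 1, 1, 1, 1, 1, 1, 1) = 10
—
[qty_sum: qty > 377 OR hazmat = 0]
bin=B83: ✗
bin=B81: ✓ → 57
bin=B13: ✓ → 152
bin=B37: ✓ → 16
bin=B49: ✓ → 130
bin=B30: ✓ → 27
bin=B11: ✓ → 37
bin=B69: ✓ → 162
bin=B95: ✓ → 15
bin=B78: ✓ → 36
bin=B66: ✓ → 101
bin=B89: ✓ → 173
bin=B93: ✓ → 115
qty_sum = 57 + 152 + 16 + 130 + 27 + 37 + 162 + 15 + 36 + 101 + 173 + 115 = 1021
—
[hazmat_sum: hazmat >= 1]
bin=B83: ✓ → 56
bin=B81: ✗
bin=B13: ✓ → 152
bin=B37: ✗
bin=B49: ✗
bin=B30: ✗
bin=B11: ✓ → 37
bin=B69: ✗
bin=B95: ✗
bin=B78: ✓ → 36
bin=B66: ✗
bin=B89: ✓ → 173
bin=B93: ✗
hazmat_sum = 56 + 152 + 37 + 36 + 173 = 454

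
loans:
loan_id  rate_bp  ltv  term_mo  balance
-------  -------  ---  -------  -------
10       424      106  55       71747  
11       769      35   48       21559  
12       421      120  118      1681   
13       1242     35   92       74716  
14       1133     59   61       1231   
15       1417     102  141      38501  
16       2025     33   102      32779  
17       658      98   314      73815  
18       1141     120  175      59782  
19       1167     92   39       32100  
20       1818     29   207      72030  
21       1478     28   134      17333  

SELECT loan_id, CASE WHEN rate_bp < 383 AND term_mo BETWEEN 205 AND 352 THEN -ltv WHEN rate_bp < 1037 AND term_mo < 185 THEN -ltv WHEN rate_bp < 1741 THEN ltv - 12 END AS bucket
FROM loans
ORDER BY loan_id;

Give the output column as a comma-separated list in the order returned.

-106, -35, -120, 23, 47, 90, NULL, 86, 108, 80, NULL, 16

loan_id=10: rate_bp < 1037 AND term_mo < 185 → -106
loan_id=11: rate_bp < 1037 AND term_mo < 185 → -35
loan_id=12: rate_bp < 1037 AND term_mo < 185 → -120
loan_id=13: rate_bp < 1741 → 23
loan_id=14: rate_bp < 1741 → 47
loan_id=15: rate_bp < 1741 → 90
loan_id=16: (no match → NULL) → NULL
loan_id=17: rate_bp < 1741 → 86
loan_id=18: rate_bp < 1741 → 108
loan_id=19: rate_bp < 1741 → 80
loan_id=20: (no match → NULL) → NULL
loan_id=21: rate_bp < 1741 → 16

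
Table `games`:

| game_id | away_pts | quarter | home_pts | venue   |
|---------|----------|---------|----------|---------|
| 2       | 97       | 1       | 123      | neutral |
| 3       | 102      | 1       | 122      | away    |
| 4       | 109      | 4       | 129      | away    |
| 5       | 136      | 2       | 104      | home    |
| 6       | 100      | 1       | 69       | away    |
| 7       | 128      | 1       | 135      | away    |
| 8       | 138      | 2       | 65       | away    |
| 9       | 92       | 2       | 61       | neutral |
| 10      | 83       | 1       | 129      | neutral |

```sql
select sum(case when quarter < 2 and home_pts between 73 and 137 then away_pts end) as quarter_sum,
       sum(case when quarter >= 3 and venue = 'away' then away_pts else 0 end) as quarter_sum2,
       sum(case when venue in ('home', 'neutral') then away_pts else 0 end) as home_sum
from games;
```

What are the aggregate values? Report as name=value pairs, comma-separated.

[quarter_sum: quarter < 2 and home_pts between 73 and 137]
game_id=2: ✓ → 97
game_id=3: ✓ → 102
game_id=4: ✗
game_id=5: ✗
game_id=6: ✗
game_id=7: ✓ → 128
game_id=8: ✗
game_id=9: ✗
game_id=10: ✓ → 83
quarter_sum = 97 + 102 + 128 + 83 = 410
—
[quarter_sum2: quarter >= 3 and venue = 'away']
game_id=2: ✗
game_id=3: ✗
game_id=4: ✓ → 109
game_id=5: ✗
game_id=6: ✗
game_id=7: ✗
game_id=8: ✗
game_id=9: ✗
game_id=10: ✗
quarter_sum2 = 109
—
[home_sum: venue in ('home', 'neutral')]
game_id=2: ✓ → 97
game_id=3: ✗
game_id=4: ✗
game_id=5: ✓ → 136
game_id=6: ✗
game_id=7: ✗
game_id=8: ✗
game_id=9: ✓ → 92
game_id=10: ✓ → 83
home_sum = 97 + 136 + 92 + 83 = 408

quarter_sum=410, quarter_sum2=109, home_sum=408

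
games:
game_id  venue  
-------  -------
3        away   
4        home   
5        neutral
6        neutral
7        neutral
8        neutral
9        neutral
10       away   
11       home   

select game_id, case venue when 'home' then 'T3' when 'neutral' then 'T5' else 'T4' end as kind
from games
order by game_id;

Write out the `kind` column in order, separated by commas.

game_id=3: ELSE → T4
game_id=4: venue='home' → T3
game_id=5: venue='neutral' → T5
game_id=6: venue='neutral' → T5
game_id=7: venue='neutral' → T5
game_id=8: venue='neutral' → T5
game_id=9: venue='neutral' → T5
game_id=10: ELSE → T4
game_id=11: venue='home' → T3

T4, T3, T5, T5, T5, T5, T5, T4, T3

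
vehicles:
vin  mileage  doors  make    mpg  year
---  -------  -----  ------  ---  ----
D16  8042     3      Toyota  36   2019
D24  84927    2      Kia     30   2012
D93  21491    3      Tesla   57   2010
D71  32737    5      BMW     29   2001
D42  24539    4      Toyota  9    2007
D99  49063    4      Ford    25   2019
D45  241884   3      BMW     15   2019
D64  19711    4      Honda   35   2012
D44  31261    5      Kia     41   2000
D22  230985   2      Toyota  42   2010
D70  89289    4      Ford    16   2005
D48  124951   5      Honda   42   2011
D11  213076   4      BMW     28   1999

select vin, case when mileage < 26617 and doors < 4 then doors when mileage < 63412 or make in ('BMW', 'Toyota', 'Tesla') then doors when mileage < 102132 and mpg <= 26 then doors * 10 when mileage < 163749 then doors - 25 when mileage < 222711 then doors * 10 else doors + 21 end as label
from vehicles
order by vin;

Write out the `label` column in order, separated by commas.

vin=D11: mileage < 63412 or make in ('BMW', 'Toyota', 'Tesla') → 4
vin=D16: mileage < 26617 and doors < 4 → 3
vin=D22: mileage < 63412 or make in ('BMW', 'Toyota', 'Tesla') → 2
vin=D24: mileage < 163749 → -23
vin=D42: mileage < 63412 or make in ('BMW', 'Toyota', 'Tesla') → 4
vin=D44: mileage < 63412 or make in ('BMW', 'Toyota', 'Tesla') → 5
vin=D45: mileage < 63412 or make in ('BMW', 'Toyota', 'Tesla') → 3
vin=D48: mileage < 163749 → -20
vin=D64: mileage < 63412 or make in ('BMW', 'Toyota', 'Tesla') → 4
vin=D70: mileage < 102132 and mpg <= 26 → 40
vin=D71: mileage < 63412 or make in ('BMW', 'Toyota', 'Tesla') → 5
vin=D93: mileage < 26617 and doors < 4 → 3
vin=D99: mileage < 63412 or make in ('BMW', 'Toyota', 'Tesla') → 4

4, 3, 2, -23, 4, 5, 3, -20, 4, 40, 5, 3, 4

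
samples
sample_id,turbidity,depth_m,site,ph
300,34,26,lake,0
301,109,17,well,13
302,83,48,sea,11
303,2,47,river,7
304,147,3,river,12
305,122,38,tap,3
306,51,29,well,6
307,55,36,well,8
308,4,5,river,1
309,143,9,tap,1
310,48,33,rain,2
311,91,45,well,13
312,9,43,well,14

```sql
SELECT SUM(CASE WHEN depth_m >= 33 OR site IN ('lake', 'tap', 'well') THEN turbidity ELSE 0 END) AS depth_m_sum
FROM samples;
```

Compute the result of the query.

sample_id=300: ✓ → 34
sample_id=301: ✓ → 109
sample_id=302: ✓ → 83
sample_id=303: ✓ → 2
sample_id=304: ✗
sample_id=305: ✓ → 122
sample_id=306: ✓ → 51
sample_id=307: ✓ → 55
sample_id=308: ✗
sample_id=309: ✓ → 143
sample_id=310: ✓ → 48
sample_id=311: ✓ → 91
sample_id=312: ✓ → 9
depth_m_sum = 34 + 109 + 83 + 2 + 122 + 51 + 55 + 143 + 48 + 91 + 9 = 747

747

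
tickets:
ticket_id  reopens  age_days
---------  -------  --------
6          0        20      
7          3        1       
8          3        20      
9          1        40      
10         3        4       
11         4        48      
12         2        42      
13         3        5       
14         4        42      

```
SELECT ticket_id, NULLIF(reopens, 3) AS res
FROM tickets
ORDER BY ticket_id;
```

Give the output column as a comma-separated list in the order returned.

0, NULL, NULL, 1, NULL, 4, 2, NULL, 4

ticket_id=6: reopens=0 vs 3: differ → 0
ticket_id=7: reopens=3 vs 3: equal → NULL
ticket_id=8: reopens=3 vs 3: equal → NULL
ticket_id=9: reopens=1 vs 3: differ → 1
ticket_id=10: reopens=3 vs 3: equal → NULL
ticket_id=11: reopens=4 vs 3: differ → 4
ticket_id=12: reopens=2 vs 3: differ → 2
ticket_id=13: reopens=3 vs 3: equal → NULL
ticket_id=14: reopens=4 vs 3: differ → 4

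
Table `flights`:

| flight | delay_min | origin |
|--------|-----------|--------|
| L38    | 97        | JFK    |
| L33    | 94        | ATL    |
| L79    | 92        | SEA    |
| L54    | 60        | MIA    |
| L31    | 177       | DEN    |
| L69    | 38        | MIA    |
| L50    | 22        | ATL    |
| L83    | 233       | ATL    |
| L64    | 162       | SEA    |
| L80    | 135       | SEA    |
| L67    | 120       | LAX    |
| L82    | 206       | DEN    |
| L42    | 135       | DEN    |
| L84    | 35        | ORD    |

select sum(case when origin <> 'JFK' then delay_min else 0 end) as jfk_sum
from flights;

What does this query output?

flight=L38: ✗
flight=L33: ✓ → 94
flight=L79: ✓ → 92
flight=L54: ✓ → 60
flight=L31: ✓ → 177
flight=L69: ✓ → 38
flight=L50: ✓ → 22
flight=L83: ✓ → 233
flight=L64: ✓ → 162
flight=L80: ✓ → 135
flight=L67: ✓ → 120
flight=L82: ✓ → 206
flight=L42: ✓ → 135
flight=L84: ✓ → 35
jfk_sum = 94 + 92 + 60 + 177 + 38 + 22 + 233 + 162 + 135 + 120 + 206 + 135 + 35 = 1509

1509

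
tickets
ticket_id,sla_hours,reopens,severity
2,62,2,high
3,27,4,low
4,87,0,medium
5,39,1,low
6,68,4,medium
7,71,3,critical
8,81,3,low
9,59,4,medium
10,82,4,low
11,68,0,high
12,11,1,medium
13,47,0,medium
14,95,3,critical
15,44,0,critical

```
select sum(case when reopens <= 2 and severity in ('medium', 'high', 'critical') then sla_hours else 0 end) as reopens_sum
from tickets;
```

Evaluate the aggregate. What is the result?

319

ticket_id=2: ✓ → 62
ticket_id=3: ✗
ticket_id=4: ✓ → 87
ticket_id=5: ✗
ticket_id=6: ✗
ticket_id=7: ✗
ticket_id=8: ✗
ticket_id=9: ✗
ticket_id=10: ✗
ticket_id=11: ✓ → 68
ticket_id=12: ✓ → 11
ticket_id=13: ✓ → 47
ticket_id=14: ✗
ticket_id=15: ✓ → 44
reopens_sum = 62 + 87 + 68 + 11 + 47 + 44 = 319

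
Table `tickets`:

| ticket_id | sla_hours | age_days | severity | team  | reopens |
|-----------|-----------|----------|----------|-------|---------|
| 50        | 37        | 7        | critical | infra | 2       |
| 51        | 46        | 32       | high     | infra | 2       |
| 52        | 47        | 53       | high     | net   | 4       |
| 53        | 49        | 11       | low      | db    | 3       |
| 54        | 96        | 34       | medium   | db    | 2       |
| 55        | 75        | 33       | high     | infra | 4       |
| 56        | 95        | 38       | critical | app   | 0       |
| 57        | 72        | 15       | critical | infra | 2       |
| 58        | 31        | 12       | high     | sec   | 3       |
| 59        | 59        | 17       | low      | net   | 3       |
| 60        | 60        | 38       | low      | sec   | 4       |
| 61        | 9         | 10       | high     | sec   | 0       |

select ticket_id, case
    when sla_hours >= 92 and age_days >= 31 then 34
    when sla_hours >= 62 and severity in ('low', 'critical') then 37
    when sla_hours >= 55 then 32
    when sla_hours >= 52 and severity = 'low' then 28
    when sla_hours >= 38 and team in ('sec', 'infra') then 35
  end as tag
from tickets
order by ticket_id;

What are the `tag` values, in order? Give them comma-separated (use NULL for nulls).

NULL, 35, NULL, NULL, 34, 32, 34, 37, NULL, 32, 32, NULL

ticket_id=50: (no match → NULL) → NULL
ticket_id=51: sla_hours >= 38 and team in ('sec', 'infra') → 35
ticket_id=52: (no match → NULL) → NULL
ticket_id=53: (no match → NULL) → NULL
ticket_id=54: sla_hours >= 92 and age_days >= 31 → 34
ticket_id=55: sla_hours >= 55 → 32
ticket_id=56: sla_hours >= 92 and age_days >= 31 → 34
ticket_id=57: sla_hours >= 62 and severity in ('low', 'critical') → 37
ticket_id=58: (no match → NULL) → NULL
ticket_id=59: sla_hours >= 55 → 32
ticket_id=60: sla_hours >= 55 → 32
ticket_id=61: (no match → NULL) → NULL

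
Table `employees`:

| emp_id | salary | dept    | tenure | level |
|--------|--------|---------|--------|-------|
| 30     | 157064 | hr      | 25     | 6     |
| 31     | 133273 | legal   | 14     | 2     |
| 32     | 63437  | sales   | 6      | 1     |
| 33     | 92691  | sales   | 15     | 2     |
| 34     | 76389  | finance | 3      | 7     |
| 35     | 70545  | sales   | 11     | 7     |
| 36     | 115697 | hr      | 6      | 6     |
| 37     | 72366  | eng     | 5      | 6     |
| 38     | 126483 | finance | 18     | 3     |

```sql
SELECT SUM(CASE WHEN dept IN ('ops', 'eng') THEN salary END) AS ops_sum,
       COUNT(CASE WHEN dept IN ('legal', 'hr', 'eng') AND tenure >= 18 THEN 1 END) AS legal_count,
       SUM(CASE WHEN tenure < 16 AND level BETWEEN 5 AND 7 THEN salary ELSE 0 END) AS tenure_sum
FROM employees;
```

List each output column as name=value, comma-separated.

[ops_sum: dept IN ('ops', 'eng')]
emp_id=30: ✗
emp_id=31: ✗
emp_id=32: ✗
emp_id=33: ✗
emp_id=34: ✗
emp_id=35: ✗
emp_id=36: ✗
emp_id=37: ✓ → 72366
emp_id=38: ✗
ops_sum = 72366
—
[legal_count: dept IN ('legal', 'hr', 'eng') AND tenure >= 18]
emp_id=30: ✓ → 1
emp_id=31: ✗
emp_id=32: ✗
emp_id=33: ✗
emp_id=34: ✗
emp_id=35: ✗
emp_id=36: ✗
emp_id=37: ✗
emp_id=38: ✗
legal_count = COUNT(1) = 1
—
[tenure_sum: tenure < 16 AND level BETWEEN 5 AND 7]
emp_id=30: ✗
emp_id=31: ✗
emp_id=32: ✗
emp_id=33: ✗
emp_id=34: ✓ → 76389
emp_id=35: ✓ → 70545
emp_id=36: ✓ → 115697
emp_id=37: ✓ → 72366
emp_id=38: ✗
tenure_sum = 76389 + 70545 + 115697 + 72366 = 334997

ops_sum=72366, legal_count=1, tenure_sum=334997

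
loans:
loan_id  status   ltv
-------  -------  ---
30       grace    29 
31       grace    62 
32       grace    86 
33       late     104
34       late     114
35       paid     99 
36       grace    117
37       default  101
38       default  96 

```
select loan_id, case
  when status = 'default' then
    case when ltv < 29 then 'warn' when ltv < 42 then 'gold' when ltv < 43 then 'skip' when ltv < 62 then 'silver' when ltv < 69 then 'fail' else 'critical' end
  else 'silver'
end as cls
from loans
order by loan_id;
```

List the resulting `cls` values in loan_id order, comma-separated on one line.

loan_id=30: status='grace' → outer ELSE → silver
loan_id=31: status='grace' → outer ELSE → silver
loan_id=32: status='grace' → outer ELSE → silver
loan_id=33: status='late' → outer ELSE → silver
loan_id=34: status='late' → outer ELSE → silver
loan_id=35: status='paid' → outer ELSE → silver
loan_id=36: status='grace' → outer ELSE → silver
loan_id=37: status='default' → inner[ELSE] → critical
loan_id=38: status='default' → inner[ELSE] → critical

silver, silver, silver, silver, silver, silver, silver, critical, critical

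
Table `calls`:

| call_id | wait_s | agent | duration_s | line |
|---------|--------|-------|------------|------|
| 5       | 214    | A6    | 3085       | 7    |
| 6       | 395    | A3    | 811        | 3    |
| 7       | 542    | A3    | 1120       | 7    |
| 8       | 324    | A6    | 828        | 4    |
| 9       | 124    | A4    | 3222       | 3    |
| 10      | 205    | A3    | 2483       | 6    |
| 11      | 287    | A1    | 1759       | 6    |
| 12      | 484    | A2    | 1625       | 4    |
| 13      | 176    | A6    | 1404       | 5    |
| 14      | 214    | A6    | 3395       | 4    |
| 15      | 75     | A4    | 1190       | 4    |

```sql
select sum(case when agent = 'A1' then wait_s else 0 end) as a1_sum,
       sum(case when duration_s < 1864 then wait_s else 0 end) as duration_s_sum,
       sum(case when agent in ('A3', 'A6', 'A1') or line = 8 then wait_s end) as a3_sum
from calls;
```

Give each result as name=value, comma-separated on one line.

[a1_sum: agent = 'A1']
call_id=5: ✗
call_id=6: ✗
call_id=7: ✗
call_id=8: ✗
call_id=9: ✗
call_id=10: ✗
call_id=11: ✓ → 287
call_id=12: ✗
call_id=13: ✗
call_id=14: ✗
call_id=15: ✗
a1_sum = 287
—
[duration_s_sum: duration_s < 1864]
call_id=5: ✗
call_id=6: ✓ → 395
call_id=7: ✓ → 542
call_id=8: ✓ → 324
call_id=9: ✗
call_id=10: ✗
call_id=11: ✓ → 287
call_id=12: ✓ → 484
call_id=13: ✓ → 176
call_id=14: ✗
call_id=15: ✓ → 75
duration_s_sum = 395 + 542 + 324 + 287 + 484 + 176 + 75 = 2283
—
[a3_sum: agent in ('A3', 'A6', 'A1') or line = 8]
call_id=5: ✓ → 214
call_id=6: ✓ → 395
call_id=7: ✓ → 542
call_id=8: ✓ → 324
call_id=9: ✗
call_id=10: ✓ → 205
call_id=11: ✓ → 287
call_id=12: ✗
call_id=13: ✓ → 176
call_id=14: ✓ → 214
call_id=15: ✗
a3_sum = 214 + 395 + 542 + 324 + 205 + 287 + 176 + 214 = 2357

a1_sum=287, duration_s_sum=2283, a3_sum=2357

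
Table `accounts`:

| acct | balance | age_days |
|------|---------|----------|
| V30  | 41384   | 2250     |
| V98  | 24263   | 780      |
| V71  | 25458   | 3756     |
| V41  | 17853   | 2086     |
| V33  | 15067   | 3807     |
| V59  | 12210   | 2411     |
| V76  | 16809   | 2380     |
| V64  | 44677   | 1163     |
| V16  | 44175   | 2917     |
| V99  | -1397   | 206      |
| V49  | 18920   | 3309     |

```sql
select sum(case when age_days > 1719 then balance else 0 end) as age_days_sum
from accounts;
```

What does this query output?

191876

acct=V30: ✓ → 41384
acct=V98: ✗
acct=V71: ✓ → 25458
acct=V41: ✓ → 17853
acct=V33: ✓ → 15067
acct=V59: ✓ → 12210
acct=V76: ✓ → 16809
acct=V64: ✗
acct=V16: ✓ → 44175
acct=V99: ✗
acct=V49: ✓ → 18920
age_days_sum = 41384 + 25458 + 17853 + 15067 + 12210 + 16809 + 44175 + 18920 = 191876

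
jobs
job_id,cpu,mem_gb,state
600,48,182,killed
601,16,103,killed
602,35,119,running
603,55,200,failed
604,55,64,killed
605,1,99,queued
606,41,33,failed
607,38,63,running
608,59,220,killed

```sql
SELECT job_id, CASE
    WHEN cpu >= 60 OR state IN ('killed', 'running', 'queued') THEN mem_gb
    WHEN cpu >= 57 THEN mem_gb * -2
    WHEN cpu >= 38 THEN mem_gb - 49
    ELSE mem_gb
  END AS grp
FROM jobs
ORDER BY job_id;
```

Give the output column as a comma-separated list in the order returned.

job_id=600: cpu >= 60 OR state IN ('killed', 'running', 'queued') → 182
job_id=601: cpu >= 60 OR state IN ('killed', 'running', 'queued') → 103
job_id=602: cpu >= 60 OR state IN ('killed', 'running', 'queued') → 119
job_id=603: cpu >= 38 → 151
job_id=604: cpu >= 60 OR state IN ('killed', 'running', 'queued') → 64
job_id=605: cpu >= 60 OR state IN ('killed', 'running', 'queued') → 99
job_id=606: cpu >= 38 → -16
job_id=607: cpu >= 60 OR state IN ('killed', 'running', 'queued') → 63
job_id=608: cpu >= 60 OR state IN ('killed', 'running', 'queued') → 220

182, 103, 119, 151, 64, 99, -16, 63, 220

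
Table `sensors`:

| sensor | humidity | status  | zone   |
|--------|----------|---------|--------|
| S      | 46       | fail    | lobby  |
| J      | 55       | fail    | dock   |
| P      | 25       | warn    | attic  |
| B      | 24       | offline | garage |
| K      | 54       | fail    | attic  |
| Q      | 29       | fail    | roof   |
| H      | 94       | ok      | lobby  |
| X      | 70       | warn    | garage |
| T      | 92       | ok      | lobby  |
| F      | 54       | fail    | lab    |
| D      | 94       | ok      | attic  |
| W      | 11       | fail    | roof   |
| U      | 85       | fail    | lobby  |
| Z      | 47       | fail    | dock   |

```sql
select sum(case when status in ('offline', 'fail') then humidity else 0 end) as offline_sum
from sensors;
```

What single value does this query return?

405

sensor=S: ✓ → 46
sensor=J: ✓ → 55
sensor=P: ✗
sensor=B: ✓ → 24
sensor=K: ✓ → 54
sensor=Q: ✓ → 29
sensor=H: ✗
sensor=X: ✗
sensor=T: ✗
sensor=F: ✓ → 54
sensor=D: ✗
sensor=W: ✓ → 11
sensor=U: ✓ → 85
sensor=Z: ✓ → 47
offline_sum = 46 + 55 + 24 + 54 + 29 + 54 + 11 + 85 + 47 = 405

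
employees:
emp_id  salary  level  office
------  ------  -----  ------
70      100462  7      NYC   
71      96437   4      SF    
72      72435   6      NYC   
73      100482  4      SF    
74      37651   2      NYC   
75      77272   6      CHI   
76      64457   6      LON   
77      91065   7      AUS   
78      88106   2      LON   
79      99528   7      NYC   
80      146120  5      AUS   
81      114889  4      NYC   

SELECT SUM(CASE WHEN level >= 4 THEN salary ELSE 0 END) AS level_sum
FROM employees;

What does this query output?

emp_id=70: ✓ → 100462
emp_id=71: ✓ → 96437
emp_id=72: ✓ → 72435
emp_id=73: ✓ → 100482
emp_id=74: ✗
emp_id=75: ✓ → 77272
emp_id=76: ✓ → 64457
emp_id=77: ✓ → 91065
emp_id=78: ✗
emp_id=79: ✓ → 99528
emp_id=80: ✓ → 146120
emp_id=81: ✓ → 114889
level_sum = 100462 + 96437 + 72435 + 100482 + 77272 + 64457 + 91065 + 99528 + 146120 + 114889 = 963147

963147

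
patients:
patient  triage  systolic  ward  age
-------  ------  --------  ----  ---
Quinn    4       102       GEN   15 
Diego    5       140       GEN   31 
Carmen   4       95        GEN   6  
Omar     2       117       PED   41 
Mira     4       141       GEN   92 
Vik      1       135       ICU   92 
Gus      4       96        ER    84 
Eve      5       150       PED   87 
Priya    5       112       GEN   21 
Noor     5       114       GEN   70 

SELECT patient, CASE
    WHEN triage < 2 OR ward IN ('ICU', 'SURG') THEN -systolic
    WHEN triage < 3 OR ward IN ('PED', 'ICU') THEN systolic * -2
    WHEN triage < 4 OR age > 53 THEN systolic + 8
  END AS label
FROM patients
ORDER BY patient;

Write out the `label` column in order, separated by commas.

patient=Carmen: (no match → NULL) → NULL
patient=Diego: (no match → NULL) → NULL
patient=Eve: triage < 3 OR ward IN ('PED', 'ICU') → -300
patient=Gus: triage < 4 OR age > 53 → 104
patient=Mira: triage < 4 OR age > 53 → 149
patient=Noor: triage < 4 OR age > 53 → 122
patient=Omar: triage < 3 OR ward IN ('PED', 'ICU') → -234
patient=Priya: (no match → NULL) → NULL
patient=Quinn: (no match → NULL) → NULL
patient=Vik: triage < 2 OR ward IN ('ICU', 'SURG') → -135

NULL, NULL, -300, 104, 149, 122, -234, NULL, NULL, -135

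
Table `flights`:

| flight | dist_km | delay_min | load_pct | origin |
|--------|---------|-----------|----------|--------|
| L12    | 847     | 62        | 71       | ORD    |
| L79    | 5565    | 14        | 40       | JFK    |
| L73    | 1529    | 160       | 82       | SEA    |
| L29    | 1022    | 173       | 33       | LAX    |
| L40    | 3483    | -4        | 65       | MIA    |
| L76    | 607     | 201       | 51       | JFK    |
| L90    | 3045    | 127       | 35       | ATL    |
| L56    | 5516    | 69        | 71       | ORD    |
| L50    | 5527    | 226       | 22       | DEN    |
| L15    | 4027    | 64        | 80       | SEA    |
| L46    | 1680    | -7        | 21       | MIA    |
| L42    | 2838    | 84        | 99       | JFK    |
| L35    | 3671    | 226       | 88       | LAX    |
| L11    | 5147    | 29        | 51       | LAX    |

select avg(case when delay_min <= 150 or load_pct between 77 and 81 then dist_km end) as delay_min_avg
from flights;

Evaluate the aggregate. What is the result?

flight=L12: ✓ → 847
flight=L79: ✓ → 5565
flight=L73: ✗
flight=L29: ✗
flight=L40: ✓ → 3483
flight=L76: ✗
flight=L90: ✓ → 3045
flight=L56: ✓ → 5516
flight=L50: ✗
flight=L15: ✓ → 4027
flight=L46: ✓ → 1680
flight=L42: ✓ → 2838
flight=L35: ✗
flight=L11: ✓ → 5147
delay_min_avg = (847 + 5565 + 3483 + 3045 + 5516 + 4027 + 1680 + 2838 + 5147) / 9 = 3572

3572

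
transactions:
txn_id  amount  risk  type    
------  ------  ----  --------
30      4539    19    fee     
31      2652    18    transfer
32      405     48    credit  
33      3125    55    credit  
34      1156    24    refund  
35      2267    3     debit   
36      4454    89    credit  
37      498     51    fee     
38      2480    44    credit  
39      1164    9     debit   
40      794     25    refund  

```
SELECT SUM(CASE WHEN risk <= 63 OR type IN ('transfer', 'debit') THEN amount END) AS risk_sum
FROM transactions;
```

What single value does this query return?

19080

txn_id=30: ✓ → 4539
txn_id=31: ✓ → 2652
txn_id=32: ✓ → 405
txn_id=33: ✓ → 3125
txn_id=34: ✓ → 1156
txn_id=35: ✓ → 2267
txn_id=36: ✗
txn_id=37: ✓ → 498
txn_id=38: ✓ → 2480
txn_id=39: ✓ → 1164
txn_id=40: ✓ → 794
risk_sum = 4539 + 2652 + 405 + 3125 + 1156 + 2267 + 498 + 2480 + 1164 + 794 = 19080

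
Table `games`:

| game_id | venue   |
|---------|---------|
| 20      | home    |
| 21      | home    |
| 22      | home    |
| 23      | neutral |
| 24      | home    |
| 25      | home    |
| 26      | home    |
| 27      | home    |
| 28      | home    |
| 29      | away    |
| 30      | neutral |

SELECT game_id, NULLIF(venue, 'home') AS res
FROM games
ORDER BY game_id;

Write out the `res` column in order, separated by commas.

NULL, NULL, NULL, neutral, NULL, NULL, NULL, NULL, NULL, away, neutral

game_id=20: venue=home vs home: equal → NULL
game_id=21: venue=home vs home: equal → NULL
game_id=22: venue=home vs home: equal → NULL
game_id=23: venue=neutral vs home: differ → neutral
game_id=24: venue=home vs home: equal → NULL
game_id=25: venue=home vs home: equal → NULL
game_id=26: venue=home vs home: equal → NULL
game_id=27: venue=home vs home: equal → NULL
game_id=28: venue=home vs home: equal → NULL
game_id=29: venue=away vs home: differ → away
game_id=30: venue=neutral vs home: differ → neutral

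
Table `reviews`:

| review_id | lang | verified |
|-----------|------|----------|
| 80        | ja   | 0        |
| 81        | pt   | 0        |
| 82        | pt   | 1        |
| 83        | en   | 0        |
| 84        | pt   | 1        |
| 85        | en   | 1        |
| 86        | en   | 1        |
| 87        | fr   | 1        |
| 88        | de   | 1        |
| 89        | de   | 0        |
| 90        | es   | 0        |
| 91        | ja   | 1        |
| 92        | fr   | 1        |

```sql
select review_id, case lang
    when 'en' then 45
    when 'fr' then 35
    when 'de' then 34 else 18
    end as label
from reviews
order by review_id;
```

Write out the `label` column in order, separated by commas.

18, 18, 18, 45, 18, 45, 45, 35, 34, 34, 18, 18, 35

review_id=80: ELSE → 18
review_id=81: ELSE → 18
review_id=82: ELSE → 18
review_id=83: lang='en' → 45
review_id=84: ELSE → 18
review_id=85: lang='en' → 45
review_id=86: lang='en' → 45
review_id=87: lang='fr' → 35
review_id=88: lang='de' → 34
review_id=89: lang='de' → 34
review_id=90: ELSE → 18
review_id=91: ELSE → 18
review_id=92: lang='fr' → 35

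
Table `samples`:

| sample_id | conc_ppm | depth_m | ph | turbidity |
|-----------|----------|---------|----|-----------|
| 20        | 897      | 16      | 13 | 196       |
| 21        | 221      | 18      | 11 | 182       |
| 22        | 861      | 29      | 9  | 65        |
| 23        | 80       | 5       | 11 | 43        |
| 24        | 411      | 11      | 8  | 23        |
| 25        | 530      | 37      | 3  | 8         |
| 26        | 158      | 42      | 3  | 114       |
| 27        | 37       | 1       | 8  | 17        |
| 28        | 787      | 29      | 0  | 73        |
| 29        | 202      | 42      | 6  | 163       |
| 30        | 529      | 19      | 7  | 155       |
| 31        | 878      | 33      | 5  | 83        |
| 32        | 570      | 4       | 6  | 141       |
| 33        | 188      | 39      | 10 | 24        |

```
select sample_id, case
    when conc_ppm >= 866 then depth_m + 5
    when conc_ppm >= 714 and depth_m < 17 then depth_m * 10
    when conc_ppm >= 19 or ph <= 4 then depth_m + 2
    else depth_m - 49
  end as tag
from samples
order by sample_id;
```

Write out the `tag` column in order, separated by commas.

sample_id=20: conc_ppm >= 866 → 21
sample_id=21: conc_ppm >= 19 or ph <= 4 → 20
sample_id=22: conc_ppm >= 19 or ph <= 4 → 31
sample_id=23: conc_ppm >= 19 or ph <= 4 → 7
sample_id=24: conc_ppm >= 19 or ph <= 4 → 13
sample_id=25: conc_ppm >= 19 or ph <= 4 → 39
sample_id=26: conc_ppm >= 19 or ph <= 4 → 44
sample_id=27: conc_ppm >= 19 or ph <= 4 → 3
sample_id=28: conc_ppm >= 19 or ph <= 4 → 31
sample_id=29: conc_ppm >= 19 or ph <= 4 → 44
sample_id=30: conc_ppm >= 19 or ph <= 4 → 21
sample_id=31: conc_ppm >= 866 → 38
sample_id=32: conc_ppm >= 19 or ph <= 4 → 6
sample_id=33: conc_ppm >= 19 or ph <= 4 → 41

21, 20, 31, 7, 13, 39, 44, 3, 31, 44, 21, 38, 6, 41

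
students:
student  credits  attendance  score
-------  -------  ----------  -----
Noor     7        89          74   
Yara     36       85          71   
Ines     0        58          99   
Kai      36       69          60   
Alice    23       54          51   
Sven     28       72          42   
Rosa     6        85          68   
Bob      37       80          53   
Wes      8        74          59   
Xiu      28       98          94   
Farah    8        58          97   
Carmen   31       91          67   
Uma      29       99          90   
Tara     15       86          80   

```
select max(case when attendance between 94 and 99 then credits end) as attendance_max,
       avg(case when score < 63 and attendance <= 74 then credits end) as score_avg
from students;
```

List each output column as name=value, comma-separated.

attendance_max=29, score_avg=23.75

[attendance_max: attendance between 94 and 99]
student=Noor: ✗
student=Yara: ✗
student=Ines: ✗
student=Kai: ✗
student=Alice: ✗
student=Sven: ✗
student=Rosa: ✗
student=Bob: ✗
student=Wes: ✗
student=Xiu: ✓ → 28
student=Farah: ✗
student=Carmen: ✗
student=Uma: ✓ → 29
student=Tara: ✗
attendance_max = MAX(28, 29) = 29
—
[score_avg: score < 63 and attendance <= 74]
student=Noor: ✗
student=Yara: ✗
student=Ines: ✗
student=Kai: ✓ → 36
student=Alice: ✓ → 23
student=Sven: ✓ → 28
student=Rosa: ✗
student=Bob: ✗
student=Wes: ✓ → 8
student=Xiu: ✗
student=Farah: ✗
student=Carmen: ✗
student=Uma: ✗
student=Tara: ✗
score_avg = (36 + 23 + 28 + 8) / 4 = 23.75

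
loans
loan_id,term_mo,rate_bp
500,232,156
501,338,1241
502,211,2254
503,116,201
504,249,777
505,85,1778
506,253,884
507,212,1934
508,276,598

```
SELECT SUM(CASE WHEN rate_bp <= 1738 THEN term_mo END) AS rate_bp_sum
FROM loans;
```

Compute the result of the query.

loan_id=500: ✓ → 232
loan_id=501: ✓ → 338
loan_id=502: ✗
loan_id=503: ✓ → 116
loan_id=504: ✓ → 249
loan_id=505: ✗
loan_id=506: ✓ → 253
loan_id=507: ✗
loan_id=508: ✓ → 276
rate_bp_sum = 232 + 338 + 116 + 249 + 253 + 276 = 1464

1464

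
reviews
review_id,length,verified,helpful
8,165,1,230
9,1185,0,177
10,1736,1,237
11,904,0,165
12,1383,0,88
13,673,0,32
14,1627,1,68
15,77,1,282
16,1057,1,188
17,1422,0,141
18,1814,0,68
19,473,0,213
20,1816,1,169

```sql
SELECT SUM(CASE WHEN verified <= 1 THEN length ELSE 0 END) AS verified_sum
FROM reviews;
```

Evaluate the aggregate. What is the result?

14332

review_id=8: ✓ → 165
review_id=9: ✓ → 1185
review_id=10: ✓ → 1736
review_id=11: ✓ → 904
review_id=12: ✓ → 1383
review_id=13: ✓ → 673
review_id=14: ✓ → 1627
review_id=15: ✓ → 77
review_id=16: ✓ → 1057
review_id=17: ✓ → 1422
review_id=18: ✓ → 1814
review_id=19: ✓ → 473
review_id=20: ✓ → 1816
verified_sum = 165 + 1185 + 1736 + 904 + 1383 + 673 + 1627 + 77 + 1057 + 1422 + 1814 + 473 + 1816 = 14332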